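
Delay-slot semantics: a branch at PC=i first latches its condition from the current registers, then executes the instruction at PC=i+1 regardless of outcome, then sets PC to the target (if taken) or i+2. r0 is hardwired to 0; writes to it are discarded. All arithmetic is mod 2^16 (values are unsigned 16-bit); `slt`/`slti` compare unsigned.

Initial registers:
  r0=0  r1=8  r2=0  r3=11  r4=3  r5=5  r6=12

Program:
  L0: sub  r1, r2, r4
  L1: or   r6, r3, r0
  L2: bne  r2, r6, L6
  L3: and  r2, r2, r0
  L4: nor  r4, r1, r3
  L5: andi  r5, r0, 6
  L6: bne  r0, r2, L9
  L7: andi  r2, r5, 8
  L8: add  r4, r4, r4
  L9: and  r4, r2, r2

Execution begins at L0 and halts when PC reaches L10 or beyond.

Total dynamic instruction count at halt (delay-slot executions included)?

8

  step pc=0: sub  r1, r2, r4  regs=(0,65533,0,11,3,5,12)
  step pc=1: or   r6, r3, r0  regs=(0,65533,0,11,3,5,11)
  step pc=2: bne  r2, r6, L6  cond=T  regs=(0,65533,0,11,3,5,11)
  step pc=3: and  r2, r2, r0  regs=(0,65533,0,11,3,5,11)
  step pc=6: bne  r0, r2, L9  cond=F  regs=(0,65533,0,11,3,5,11)
  step pc=7: andi  r2, r5, 8  regs=(0,65533,0,11,3,5,11)
  step pc=8: add  r4, r4, r4  regs=(0,65533,0,11,6,5,11)
  step pc=9: and  r4, r2, r2  regs=(0,65533,0,11,0,5,11)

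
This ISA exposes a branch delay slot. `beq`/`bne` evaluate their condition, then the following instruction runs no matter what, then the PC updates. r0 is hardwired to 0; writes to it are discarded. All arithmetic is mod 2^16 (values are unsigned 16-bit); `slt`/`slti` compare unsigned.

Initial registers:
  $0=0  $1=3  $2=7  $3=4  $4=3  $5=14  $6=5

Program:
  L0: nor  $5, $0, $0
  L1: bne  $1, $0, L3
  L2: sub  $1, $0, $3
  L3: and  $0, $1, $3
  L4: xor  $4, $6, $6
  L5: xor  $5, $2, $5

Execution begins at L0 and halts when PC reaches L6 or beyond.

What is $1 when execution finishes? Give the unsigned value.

[0] nor  $5, $0, $0  →  {$0:0, $1:3, $2:7, $3:4, $4:3, $5:65535, $6:5}
[1] bne  $1, $0, L3  →  {$0:0, $1:3, $2:7, $3:4, $4:3, $5:65535, $6:5}  ⟨branch taken⟩
[2] sub  $1, $0, $3  →  {$0:0, $1:65532, $2:7, $3:4, $4:3, $5:65535, $6:5}
[3] and  $0, $1, $3  →  {$0:0, $1:65532, $2:7, $3:4, $4:3, $5:65535, $6:5}
[4] xor  $4, $6, $6  →  {$0:0, $1:65532, $2:7, $3:4, $4:0, $5:65535, $6:5}
[5] xor  $5, $2, $5  →  {$0:0, $1:65532, $2:7, $3:4, $4:0, $5:65528, $6:5}

65532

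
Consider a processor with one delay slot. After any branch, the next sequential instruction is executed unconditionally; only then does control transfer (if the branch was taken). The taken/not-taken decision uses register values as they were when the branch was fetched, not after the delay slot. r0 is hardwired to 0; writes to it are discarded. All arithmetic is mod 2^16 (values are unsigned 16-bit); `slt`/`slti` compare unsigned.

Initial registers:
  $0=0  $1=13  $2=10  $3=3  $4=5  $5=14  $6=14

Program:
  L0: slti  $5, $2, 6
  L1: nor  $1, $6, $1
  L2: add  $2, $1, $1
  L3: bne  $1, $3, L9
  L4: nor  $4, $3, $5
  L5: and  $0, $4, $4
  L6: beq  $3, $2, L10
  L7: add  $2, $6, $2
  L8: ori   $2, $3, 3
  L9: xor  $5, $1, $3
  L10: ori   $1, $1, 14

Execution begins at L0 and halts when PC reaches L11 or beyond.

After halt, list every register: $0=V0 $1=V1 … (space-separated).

  step pc=0: slti  $5, $2, 6  regs=(0,13,10,3,5,0,14)
  step pc=1: nor  $1, $6, $1  regs=(0,65520,10,3,5,0,14)
  step pc=2: add  $2, $1, $1  regs=(0,65520,65504,3,5,0,14)
  step pc=3: bne  $1, $3, L9  cond=T  regs=(0,65520,65504,3,5,0,14)
  step pc=4: nor  $4, $3, $5  regs=(0,65520,65504,3,65532,0,14)
  step pc=9: xor  $5, $1, $3  regs=(0,65520,65504,3,65532,65523,14)
  step pc=10: ori   $1, $1, 14  regs=(0,65534,65504,3,65532,65523,14)

$0=0 $1=65534 $2=65504 $3=3 $4=65532 $5=65523 $6=14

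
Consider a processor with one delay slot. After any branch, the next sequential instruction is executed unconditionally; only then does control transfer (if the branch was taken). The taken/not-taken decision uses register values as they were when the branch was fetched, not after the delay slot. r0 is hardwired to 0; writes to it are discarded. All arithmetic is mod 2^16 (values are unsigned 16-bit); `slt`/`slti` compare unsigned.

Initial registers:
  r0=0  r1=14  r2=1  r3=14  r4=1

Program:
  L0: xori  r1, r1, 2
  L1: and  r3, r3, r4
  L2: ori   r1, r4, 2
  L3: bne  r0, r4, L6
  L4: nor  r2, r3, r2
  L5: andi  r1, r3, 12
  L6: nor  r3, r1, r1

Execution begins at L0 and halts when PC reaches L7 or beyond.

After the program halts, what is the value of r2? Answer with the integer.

PC=0  xori  r1, r1, 2        | r0=0 r1=12 r2=1 r3=14 r4=1
PC=1  and  r3, r3, r4        | r0=0 r1=12 r2=1 r3=0 r4=1
PC=2  ori   r1, r4, 2        | r0=0 r1=3 r2=1 r3=0 r4=1
PC=3  bne  r0, r4, L6        | r0=0 r1=3 r2=1 r3=0 r4=1  [TAKEN]
PC=4  nor  r2, r3, r2        | r0=0 r1=3 r2=65534 r3=0 r4=1
PC=6  nor  r3, r1, r1        | r0=0 r1=3 r2=65534 r3=65532 r4=1

65534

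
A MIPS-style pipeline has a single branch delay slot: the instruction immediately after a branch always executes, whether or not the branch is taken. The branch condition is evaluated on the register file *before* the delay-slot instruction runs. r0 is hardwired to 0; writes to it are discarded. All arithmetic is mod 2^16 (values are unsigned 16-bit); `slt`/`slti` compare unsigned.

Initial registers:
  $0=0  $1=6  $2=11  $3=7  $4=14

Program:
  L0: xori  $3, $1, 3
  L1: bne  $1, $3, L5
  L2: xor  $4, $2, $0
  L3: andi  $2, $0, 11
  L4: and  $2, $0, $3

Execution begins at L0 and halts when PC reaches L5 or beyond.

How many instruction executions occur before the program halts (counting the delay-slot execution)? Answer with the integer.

3

#0 xori  $3, $1, 3 ; 0/6/11/5/14
#1 bne  $1, $3, L5 ; 0/6/11/5/14 ; →target
#2 xor  $4, $2, $0 ; 0/6/11/5/11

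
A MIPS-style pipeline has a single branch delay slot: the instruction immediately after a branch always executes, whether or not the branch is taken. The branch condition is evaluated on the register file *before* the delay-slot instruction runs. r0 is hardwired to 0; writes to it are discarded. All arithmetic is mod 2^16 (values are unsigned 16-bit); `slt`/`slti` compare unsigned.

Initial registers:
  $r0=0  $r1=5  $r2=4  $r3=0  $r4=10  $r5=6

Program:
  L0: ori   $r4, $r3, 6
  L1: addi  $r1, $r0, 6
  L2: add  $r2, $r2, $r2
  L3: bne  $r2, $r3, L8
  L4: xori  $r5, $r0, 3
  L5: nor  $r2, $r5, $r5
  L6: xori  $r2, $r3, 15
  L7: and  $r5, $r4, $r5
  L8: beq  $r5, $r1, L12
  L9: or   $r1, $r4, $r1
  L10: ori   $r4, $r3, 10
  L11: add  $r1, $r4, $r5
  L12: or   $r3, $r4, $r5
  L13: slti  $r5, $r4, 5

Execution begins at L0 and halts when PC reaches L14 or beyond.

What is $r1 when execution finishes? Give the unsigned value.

13

  step pc=0: ori   $r4, $r3, 6  regs=(0,5,4,0,6,6)
  step pc=1: addi  $r1, $r0, 6  regs=(0,6,4,0,6,6)
  step pc=2: add  $r2, $r2, $r2  regs=(0,6,8,0,6,6)
  step pc=3: bne  $r2, $r3, L8  cond=T  regs=(0,6,8,0,6,6)
  step pc=4: xori  $r5, $r0, 3  regs=(0,6,8,0,6,3)
  step pc=8: beq  $r5, $r1, L12  cond=F  regs=(0,6,8,0,6,3)
  step pc=9: or   $r1, $r4, $r1  regs=(0,6,8,0,6,3)
  step pc=10: ori   $r4, $r3, 10  regs=(0,6,8,0,10,3)
  step pc=11: add  $r1, $r4, $r5  regs=(0,13,8,0,10,3)
  step pc=12: or   $r3, $r4, $r5  regs=(0,13,8,11,10,3)
  step pc=13: slti  $r5, $r4, 5  regs=(0,13,8,11,10,0)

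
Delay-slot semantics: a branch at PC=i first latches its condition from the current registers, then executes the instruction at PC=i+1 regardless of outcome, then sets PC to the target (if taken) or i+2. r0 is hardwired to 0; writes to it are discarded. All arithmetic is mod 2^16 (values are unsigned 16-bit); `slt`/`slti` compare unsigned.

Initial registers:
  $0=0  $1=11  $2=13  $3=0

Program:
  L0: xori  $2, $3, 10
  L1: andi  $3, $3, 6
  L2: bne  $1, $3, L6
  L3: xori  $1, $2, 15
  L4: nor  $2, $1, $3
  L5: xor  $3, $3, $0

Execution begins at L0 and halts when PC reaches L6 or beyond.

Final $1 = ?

[0] xori  $2, $3, 10  →  {$0:0, $1:11, $2:10, $3:0}
[1] andi  $3, $3, 6  →  {$0:0, $1:11, $2:10, $3:0}
[2] bne  $1, $3, L6  →  {$0:0, $1:11, $2:10, $3:0}  ⟨branch taken⟩
[3] xori  $1, $2, 15  →  {$0:0, $1:5, $2:10, $3:0}

5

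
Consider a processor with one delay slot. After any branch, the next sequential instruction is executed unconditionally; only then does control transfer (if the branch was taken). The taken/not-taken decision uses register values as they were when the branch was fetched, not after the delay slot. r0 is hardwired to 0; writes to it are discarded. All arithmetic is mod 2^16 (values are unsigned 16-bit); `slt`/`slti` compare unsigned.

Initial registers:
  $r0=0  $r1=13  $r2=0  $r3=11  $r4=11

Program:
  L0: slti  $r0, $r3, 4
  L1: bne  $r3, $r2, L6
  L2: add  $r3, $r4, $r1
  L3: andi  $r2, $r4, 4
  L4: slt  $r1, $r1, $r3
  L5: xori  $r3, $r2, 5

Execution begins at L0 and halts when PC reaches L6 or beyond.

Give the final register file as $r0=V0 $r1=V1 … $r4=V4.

#0 slti  $r0, $r3, 4 ; 0/13/0/11/11
#1 bne  $r3, $r2, L6 ; 0/13/0/11/11 ; →target
#2 add  $r3, $r4, $r1 ; 0/13/0/24/11

$r0=0 $r1=13 $r2=0 $r3=24 $r4=11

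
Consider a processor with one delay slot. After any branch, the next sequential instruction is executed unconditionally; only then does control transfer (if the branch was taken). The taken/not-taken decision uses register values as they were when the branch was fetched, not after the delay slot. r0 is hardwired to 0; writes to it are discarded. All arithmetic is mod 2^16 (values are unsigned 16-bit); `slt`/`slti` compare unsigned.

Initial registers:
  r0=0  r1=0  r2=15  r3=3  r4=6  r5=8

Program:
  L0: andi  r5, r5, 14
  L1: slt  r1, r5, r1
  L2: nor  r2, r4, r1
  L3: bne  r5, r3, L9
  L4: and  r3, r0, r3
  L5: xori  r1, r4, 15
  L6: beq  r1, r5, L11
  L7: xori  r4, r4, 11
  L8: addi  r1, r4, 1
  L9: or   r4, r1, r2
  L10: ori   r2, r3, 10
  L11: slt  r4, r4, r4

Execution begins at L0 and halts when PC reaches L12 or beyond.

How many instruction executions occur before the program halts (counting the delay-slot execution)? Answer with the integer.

8

PC=0  andi  r5, r5, 14       | r0=0 r1=0 r2=15 r3=3 r4=6 r5=8
PC=1  slt  r1, r5, r1        | r0=0 r1=0 r2=15 r3=3 r4=6 r5=8
PC=2  nor  r2, r4, r1        | r0=0 r1=0 r2=65529 r3=3 r4=6 r5=8
PC=3  bne  r5, r3, L9        | r0=0 r1=0 r2=65529 r3=3 r4=6 r5=8  [TAKEN]
PC=4  and  r3, r0, r3        | r0=0 r1=0 r2=65529 r3=0 r4=6 r5=8
PC=9  or   r4, r1, r2        | r0=0 r1=0 r2=65529 r3=0 r4=65529 r5=8
PC=10 ori   r2, r3, 10       | r0=0 r1=0 r2=10 r3=0 r4=65529 r5=8
PC=11 slt  r4, r4, r4        | r0=0 r1=0 r2=10 r3=0 r4=0 r5=8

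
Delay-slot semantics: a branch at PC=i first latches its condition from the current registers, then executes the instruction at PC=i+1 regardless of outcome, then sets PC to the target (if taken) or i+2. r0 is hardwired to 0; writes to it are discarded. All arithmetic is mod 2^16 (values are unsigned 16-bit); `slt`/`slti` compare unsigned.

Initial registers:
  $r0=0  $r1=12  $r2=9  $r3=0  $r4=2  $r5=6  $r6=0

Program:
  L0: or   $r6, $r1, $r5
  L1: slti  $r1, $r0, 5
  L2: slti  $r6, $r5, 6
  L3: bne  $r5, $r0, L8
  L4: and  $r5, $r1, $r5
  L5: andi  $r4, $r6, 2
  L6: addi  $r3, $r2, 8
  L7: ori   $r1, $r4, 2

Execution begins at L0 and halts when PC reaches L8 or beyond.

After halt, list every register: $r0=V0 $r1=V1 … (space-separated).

  step pc=0: or   $r6, $r1, $r5  regs=(0,12,9,0,2,6,14)
  step pc=1: slti  $r1, $r0, 5  regs=(0,1,9,0,2,6,14)
  step pc=2: slti  $r6, $r5, 6  regs=(0,1,9,0,2,6,0)
  step pc=3: bne  $r5, $r0, L8  cond=T  regs=(0,1,9,0,2,6,0)
  step pc=4: and  $r5, $r1, $r5  regs=(0,1,9,0,2,0,0)

$r0=0 $r1=1 $r2=9 $r3=0 $r4=2 $r5=0 $r6=0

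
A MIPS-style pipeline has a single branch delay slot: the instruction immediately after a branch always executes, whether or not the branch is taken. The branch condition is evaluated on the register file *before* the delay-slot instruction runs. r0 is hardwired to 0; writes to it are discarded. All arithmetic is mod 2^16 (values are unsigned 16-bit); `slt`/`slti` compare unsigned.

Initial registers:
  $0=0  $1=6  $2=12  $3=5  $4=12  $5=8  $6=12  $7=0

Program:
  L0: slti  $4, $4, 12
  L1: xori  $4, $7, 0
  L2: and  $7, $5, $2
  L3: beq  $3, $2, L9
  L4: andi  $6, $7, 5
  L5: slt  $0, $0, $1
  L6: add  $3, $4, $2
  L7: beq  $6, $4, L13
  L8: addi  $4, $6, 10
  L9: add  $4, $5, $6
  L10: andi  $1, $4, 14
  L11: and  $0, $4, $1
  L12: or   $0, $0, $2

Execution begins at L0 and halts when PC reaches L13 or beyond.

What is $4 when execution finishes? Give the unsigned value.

[0] slti  $4, $4, 12  →  {$0:0, $1:6, $2:12, $3:5, $4:0, $5:8, $6:12, $7:0}
[1] xori  $4, $7, 0  →  {$0:0, $1:6, $2:12, $3:5, $4:0, $5:8, $6:12, $7:0}
[2] and  $7, $5, $2  →  {$0:0, $1:6, $2:12, $3:5, $4:0, $5:8, $6:12, $7:8}
[3] beq  $3, $2, L9  →  {$0:0, $1:6, $2:12, $3:5, $4:0, $5:8, $6:12, $7:8}  ⟨branch fallthrough⟩
[4] andi  $6, $7, 5  →  {$0:0, $1:6, $2:12, $3:5, $4:0, $5:8, $6:0, $7:8}
[5] slt  $0, $0, $1  →  {$0:0, $1:6, $2:12, $3:5, $4:0, $5:8, $6:0, $7:8}
[6] add  $3, $4, $2  →  {$0:0, $1:6, $2:12, $3:12, $4:0, $5:8, $6:0, $7:8}
[7] beq  $6, $4, L13  →  {$0:0, $1:6, $2:12, $3:12, $4:0, $5:8, $6:0, $7:8}  ⟨branch taken⟩
[8] addi  $4, $6, 10  →  {$0:0, $1:6, $2:12, $3:12, $4:10, $5:8, $6:0, $7:8}

10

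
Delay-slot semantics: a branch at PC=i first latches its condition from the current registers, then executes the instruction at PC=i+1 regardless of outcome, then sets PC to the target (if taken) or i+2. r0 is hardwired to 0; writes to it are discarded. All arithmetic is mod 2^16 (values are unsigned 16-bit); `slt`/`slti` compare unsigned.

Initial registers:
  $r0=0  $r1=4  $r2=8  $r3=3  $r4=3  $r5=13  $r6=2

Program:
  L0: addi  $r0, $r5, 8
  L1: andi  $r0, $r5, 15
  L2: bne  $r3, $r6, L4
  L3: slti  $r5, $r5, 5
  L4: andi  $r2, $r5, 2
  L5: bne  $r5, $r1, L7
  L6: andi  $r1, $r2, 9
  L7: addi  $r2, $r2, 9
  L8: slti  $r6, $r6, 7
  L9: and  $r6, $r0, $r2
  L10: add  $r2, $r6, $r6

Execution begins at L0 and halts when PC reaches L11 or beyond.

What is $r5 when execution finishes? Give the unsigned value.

  step pc=0: addi  $r0, $r5, 8  regs=(0,4,8,3,3,13,2)
  step pc=1: andi  $r0, $r5, 15  regs=(0,4,8,3,3,13,2)
  step pc=2: bne  $r3, $r6, L4  cond=T  regs=(0,4,8,3,3,13,2)
  step pc=3: slti  $r5, $r5, 5  regs=(0,4,8,3,3,0,2)
  step pc=4: andi  $r2, $r5, 2  regs=(0,4,0,3,3,0,2)
  step pc=5: bne  $r5, $r1, L7  cond=T  regs=(0,4,0,3,3,0,2)
  step pc=6: andi  $r1, $r2, 9  regs=(0,0,0,3,3,0,2)
  step pc=7: addi  $r2, $r2, 9  regs=(0,0,9,3,3,0,2)
  step pc=8: slti  $r6, $r6, 7  regs=(0,0,9,3,3,0,1)
  step pc=9: and  $r6, $r0, $r2  regs=(0,0,9,3,3,0,0)
  step pc=10: add  $r2, $r6, $r6  regs=(0,0,0,3,3,0,0)

0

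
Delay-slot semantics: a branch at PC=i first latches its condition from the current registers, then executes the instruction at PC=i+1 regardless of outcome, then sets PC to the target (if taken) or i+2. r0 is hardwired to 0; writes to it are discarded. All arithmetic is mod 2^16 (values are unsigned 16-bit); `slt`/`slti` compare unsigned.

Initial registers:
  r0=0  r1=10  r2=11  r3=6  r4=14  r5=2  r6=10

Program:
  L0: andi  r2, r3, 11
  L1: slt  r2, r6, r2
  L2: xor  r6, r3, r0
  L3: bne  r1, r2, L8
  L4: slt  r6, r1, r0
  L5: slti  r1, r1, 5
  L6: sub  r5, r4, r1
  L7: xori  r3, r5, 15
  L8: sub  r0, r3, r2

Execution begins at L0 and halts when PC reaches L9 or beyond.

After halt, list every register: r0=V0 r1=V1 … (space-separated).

[0] andi  r2, r3, 11  →  {r0:0, r1:10, r2:2, r3:6, r4:14, r5:2, r6:10}
[1] slt  r2, r6, r2  →  {r0:0, r1:10, r2:0, r3:6, r4:14, r5:2, r6:10}
[2] xor  r6, r3, r0  →  {r0:0, r1:10, r2:0, r3:6, r4:14, r5:2, r6:6}
[3] bne  r1, r2, L8  →  {r0:0, r1:10, r2:0, r3:6, r4:14, r5:2, r6:6}  ⟨branch taken⟩
[4] slt  r6, r1, r0  →  {r0:0, r1:10, r2:0, r3:6, r4:14, r5:2, r6:0}
[8] sub  r0, r3, r2  →  {r0:0, r1:10, r2:0, r3:6, r4:14, r5:2, r6:0}

r0=0 r1=10 r2=0 r3=6 r4=14 r5=2 r6=0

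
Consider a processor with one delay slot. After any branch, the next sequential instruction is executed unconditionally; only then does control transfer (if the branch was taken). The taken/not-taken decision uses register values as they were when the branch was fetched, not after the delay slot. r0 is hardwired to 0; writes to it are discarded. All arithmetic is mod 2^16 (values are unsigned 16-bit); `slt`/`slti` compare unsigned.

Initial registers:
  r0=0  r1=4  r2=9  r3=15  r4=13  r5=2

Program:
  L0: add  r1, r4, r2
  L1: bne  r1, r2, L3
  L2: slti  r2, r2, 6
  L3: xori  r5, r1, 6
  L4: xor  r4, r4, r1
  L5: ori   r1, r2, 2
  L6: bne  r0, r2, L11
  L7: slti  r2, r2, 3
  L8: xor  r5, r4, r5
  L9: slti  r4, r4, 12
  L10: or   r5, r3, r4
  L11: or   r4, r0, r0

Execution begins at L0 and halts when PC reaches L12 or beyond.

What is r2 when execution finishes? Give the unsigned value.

1

PC=0  add  r1, r4, r2        | r0=0 r1=22 r2=9 r3=15 r4=13 r5=2
PC=1  bne  r1, r2, L3        | r0=0 r1=22 r2=9 r3=15 r4=13 r5=2  [TAKEN]
PC=2  slti  r2, r2, 6        | r0=0 r1=22 r2=0 r3=15 r4=13 r5=2
PC=3  xori  r5, r1, 6        | r0=0 r1=22 r2=0 r3=15 r4=13 r5=16
PC=4  xor  r4, r4, r1        | r0=0 r1=22 r2=0 r3=15 r4=27 r5=16
PC=5  ori   r1, r2, 2        | r0=0 r1=2 r2=0 r3=15 r4=27 r5=16
PC=6  bne  r0, r2, L11       | r0=0 r1=2 r2=0 r3=15 r4=27 r5=16  [not taken]
PC=7  slti  r2, r2, 3        | r0=0 r1=2 r2=1 r3=15 r4=27 r5=16
PC=8  xor  r5, r4, r5        | r0=0 r1=2 r2=1 r3=15 r4=27 r5=11
PC=9  slti  r4, r4, 12       | r0=0 r1=2 r2=1 r3=15 r4=0 r5=11
PC=10 or   r5, r3, r4        | r0=0 r1=2 r2=1 r3=15 r4=0 r5=15
PC=11 or   r4, r0, r0        | r0=0 r1=2 r2=1 r3=15 r4=0 r5=15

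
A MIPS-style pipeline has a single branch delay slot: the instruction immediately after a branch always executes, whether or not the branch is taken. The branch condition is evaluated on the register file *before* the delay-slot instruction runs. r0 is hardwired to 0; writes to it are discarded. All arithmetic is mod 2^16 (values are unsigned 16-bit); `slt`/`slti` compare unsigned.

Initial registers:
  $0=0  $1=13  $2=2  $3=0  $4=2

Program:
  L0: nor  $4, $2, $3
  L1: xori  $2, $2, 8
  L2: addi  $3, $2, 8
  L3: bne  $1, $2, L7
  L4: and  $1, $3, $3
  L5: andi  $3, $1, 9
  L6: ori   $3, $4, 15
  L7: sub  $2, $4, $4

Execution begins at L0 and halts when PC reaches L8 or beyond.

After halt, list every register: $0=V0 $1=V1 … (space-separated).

#0 nor  $4, $2, $3 ; 0/13/2/0/65533
#1 xori  $2, $2, 8 ; 0/13/10/0/65533
#2 addi  $3, $2, 8 ; 0/13/10/18/65533
#3 bne  $1, $2, L7 ; 0/13/10/18/65533 ; →target
#4 and  $1, $3, $3 ; 0/18/10/18/65533
#7 sub  $2, $4, $4 ; 0/18/0/18/65533

$0=0 $1=18 $2=0 $3=18 $4=65533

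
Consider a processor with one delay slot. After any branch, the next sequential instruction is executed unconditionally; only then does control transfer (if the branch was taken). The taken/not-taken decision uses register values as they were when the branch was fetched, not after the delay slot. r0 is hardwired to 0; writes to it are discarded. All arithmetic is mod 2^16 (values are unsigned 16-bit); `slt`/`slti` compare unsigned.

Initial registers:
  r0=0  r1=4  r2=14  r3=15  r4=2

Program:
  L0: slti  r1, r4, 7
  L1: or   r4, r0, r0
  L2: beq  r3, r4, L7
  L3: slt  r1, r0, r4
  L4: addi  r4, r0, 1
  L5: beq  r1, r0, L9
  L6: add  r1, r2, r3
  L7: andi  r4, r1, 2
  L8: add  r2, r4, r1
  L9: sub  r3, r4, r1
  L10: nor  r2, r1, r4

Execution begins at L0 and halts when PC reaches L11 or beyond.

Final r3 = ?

65508

#0 slti  r1, r4, 7 ; 0/1/14/15/2
#1 or   r4, r0, r0 ; 0/1/14/15/0
#2 beq  r3, r4, L7 ; 0/1/14/15/0 ; →fallthru
#3 slt  r1, r0, r4 ; 0/0/14/15/0
#4 addi  r4, r0, 1 ; 0/0/14/15/1
#5 beq  r1, r0, L9 ; 0/0/14/15/1 ; →target
#6 add  r1, r2, r3 ; 0/29/14/15/1
#9 sub  r3, r4, r1 ; 0/29/14/65508/1
#10 nor  r2, r1, r4 ; 0/29/65506/65508/1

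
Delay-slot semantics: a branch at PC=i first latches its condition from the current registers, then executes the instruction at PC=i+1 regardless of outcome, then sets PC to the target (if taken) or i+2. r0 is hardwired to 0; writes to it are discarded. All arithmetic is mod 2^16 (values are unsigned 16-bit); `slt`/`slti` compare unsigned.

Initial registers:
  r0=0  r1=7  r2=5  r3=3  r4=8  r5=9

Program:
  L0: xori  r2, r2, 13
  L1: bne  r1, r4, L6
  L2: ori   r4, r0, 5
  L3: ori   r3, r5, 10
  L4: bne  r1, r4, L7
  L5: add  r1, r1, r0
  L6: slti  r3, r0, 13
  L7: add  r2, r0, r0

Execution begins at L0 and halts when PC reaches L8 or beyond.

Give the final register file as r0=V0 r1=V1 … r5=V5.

r0=0 r1=7 r2=0 r3=1 r4=5 r5=9

PC=0  xori  r2, r2, 13       | r0=0 r1=7 r2=8 r3=3 r4=8 r5=9
PC=1  bne  r1, r4, L6        | r0=0 r1=7 r2=8 r3=3 r4=8 r5=9  [TAKEN]
PC=2  ori   r4, r0, 5        | r0=0 r1=7 r2=8 r3=3 r4=5 r5=9
PC=6  slti  r3, r0, 13       | r0=0 r1=7 r2=8 r3=1 r4=5 r5=9
PC=7  add  r2, r0, r0        | r0=0 r1=7 r2=0 r3=1 r4=5 r5=9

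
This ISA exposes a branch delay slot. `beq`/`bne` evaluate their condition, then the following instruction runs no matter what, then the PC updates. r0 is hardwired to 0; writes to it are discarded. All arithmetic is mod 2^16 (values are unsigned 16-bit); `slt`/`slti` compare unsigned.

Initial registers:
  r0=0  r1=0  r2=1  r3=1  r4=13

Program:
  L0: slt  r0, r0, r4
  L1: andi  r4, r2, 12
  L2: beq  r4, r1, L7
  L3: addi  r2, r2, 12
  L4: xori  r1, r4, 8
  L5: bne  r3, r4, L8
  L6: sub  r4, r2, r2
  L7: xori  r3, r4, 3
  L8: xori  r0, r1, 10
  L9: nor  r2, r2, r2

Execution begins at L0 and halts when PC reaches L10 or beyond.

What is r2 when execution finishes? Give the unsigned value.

#0 slt  r0, r0, r4 ; 0/0/1/1/13
#1 andi  r4, r2, 12 ; 0/0/1/1/0
#2 beq  r4, r1, L7 ; 0/0/1/1/0 ; →target
#3 addi  r2, r2, 12 ; 0/0/13/1/0
#7 xori  r3, r4, 3 ; 0/0/13/3/0
#8 xori  r0, r1, 10 ; 0/0/13/3/0
#9 nor  r2, r2, r2 ; 0/0/65522/3/0

65522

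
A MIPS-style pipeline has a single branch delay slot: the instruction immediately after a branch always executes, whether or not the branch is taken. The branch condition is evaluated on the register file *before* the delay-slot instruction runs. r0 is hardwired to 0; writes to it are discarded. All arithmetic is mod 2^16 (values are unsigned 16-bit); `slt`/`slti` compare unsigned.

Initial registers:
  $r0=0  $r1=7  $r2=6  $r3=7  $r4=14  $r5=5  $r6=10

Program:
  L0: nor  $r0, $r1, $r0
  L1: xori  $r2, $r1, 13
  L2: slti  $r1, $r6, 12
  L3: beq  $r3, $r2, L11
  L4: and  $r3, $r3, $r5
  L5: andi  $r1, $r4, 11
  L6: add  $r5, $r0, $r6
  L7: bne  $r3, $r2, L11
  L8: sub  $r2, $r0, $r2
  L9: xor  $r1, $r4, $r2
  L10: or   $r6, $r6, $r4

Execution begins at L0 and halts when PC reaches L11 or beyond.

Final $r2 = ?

PC=0  nor  $r0, $r1, $r0     | $r0=0 $r1=7 $r2=6 $r3=7 $r4=14 $r5=5 $r6=10
PC=1  xori  $r2, $r1, 13     | $r0=0 $r1=7 $r2=10 $r3=7 $r4=14 $r5=5 $r6=10
PC=2  slti  $r1, $r6, 12     | $r0=0 $r1=1 $r2=10 $r3=7 $r4=14 $r5=5 $r6=10
PC=3  beq  $r3, $r2, L11     | $r0=0 $r1=1 $r2=10 $r3=7 $r4=14 $r5=5 $r6=10  [not taken]
PC=4  and  $r3, $r3, $r5     | $r0=0 $r1=1 $r2=10 $r3=5 $r4=14 $r5=5 $r6=10
PC=5  andi  $r1, $r4, 11     | $r0=0 $r1=10 $r2=10 $r3=5 $r4=14 $r5=5 $r6=10
PC=6  add  $r5, $r0, $r6     | $r0=0 $r1=10 $r2=10 $r3=5 $r4=14 $r5=10 $r6=10
PC=7  bne  $r3, $r2, L11     | $r0=0 $r1=10 $r2=10 $r3=5 $r4=14 $r5=10 $r6=10  [TAKEN]
PC=8  sub  $r2, $r0, $r2     | $r0=0 $r1=10 $r2=65526 $r3=5 $r4=14 $r5=10 $r6=10

65526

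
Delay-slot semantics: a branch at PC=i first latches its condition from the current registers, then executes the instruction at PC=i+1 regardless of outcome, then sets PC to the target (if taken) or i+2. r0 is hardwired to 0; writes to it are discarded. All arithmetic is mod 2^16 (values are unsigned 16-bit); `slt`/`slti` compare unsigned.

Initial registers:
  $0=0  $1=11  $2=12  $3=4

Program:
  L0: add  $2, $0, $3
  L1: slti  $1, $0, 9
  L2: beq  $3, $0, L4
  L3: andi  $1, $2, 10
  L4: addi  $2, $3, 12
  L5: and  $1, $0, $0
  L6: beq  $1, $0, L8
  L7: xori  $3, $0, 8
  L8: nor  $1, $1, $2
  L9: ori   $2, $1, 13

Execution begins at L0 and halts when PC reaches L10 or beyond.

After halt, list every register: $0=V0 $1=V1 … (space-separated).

[0] add  $2, $0, $3  →  {$0:0, $1:11, $2:4, $3:4}
[1] slti  $1, $0, 9  →  {$0:0, $1:1, $2:4, $3:4}
[2] beq  $3, $0, L4  →  {$0:0, $1:1, $2:4, $3:4}  ⟨branch fallthrough⟩
[3] andi  $1, $2, 10  →  {$0:0, $1:0, $2:4, $3:4}
[4] addi  $2, $3, 12  →  {$0:0, $1:0, $2:16, $3:4}
[5] and  $1, $0, $0  →  {$0:0, $1:0, $2:16, $3:4}
[6] beq  $1, $0, L8  →  {$0:0, $1:0, $2:16, $3:4}  ⟨branch taken⟩
[7] xori  $3, $0, 8  →  {$0:0, $1:0, $2:16, $3:8}
[8] nor  $1, $1, $2  →  {$0:0, $1:65519, $2:16, $3:8}
[9] ori   $2, $1, 13  →  {$0:0, $1:65519, $2:65519, $3:8}

$0=0 $1=65519 $2=65519 $3=8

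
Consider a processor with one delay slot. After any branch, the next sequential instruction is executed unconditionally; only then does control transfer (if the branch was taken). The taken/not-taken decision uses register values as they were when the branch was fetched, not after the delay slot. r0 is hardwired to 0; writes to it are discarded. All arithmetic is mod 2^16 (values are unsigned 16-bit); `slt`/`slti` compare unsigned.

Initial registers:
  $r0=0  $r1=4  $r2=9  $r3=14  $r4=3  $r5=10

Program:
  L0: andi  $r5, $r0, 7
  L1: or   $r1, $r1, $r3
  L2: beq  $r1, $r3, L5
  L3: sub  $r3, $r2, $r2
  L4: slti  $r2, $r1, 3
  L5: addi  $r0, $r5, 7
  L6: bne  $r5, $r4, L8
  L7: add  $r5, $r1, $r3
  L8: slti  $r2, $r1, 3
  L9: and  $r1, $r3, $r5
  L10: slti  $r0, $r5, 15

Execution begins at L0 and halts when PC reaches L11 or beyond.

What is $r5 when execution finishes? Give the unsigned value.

[0] andi  $r5, $r0, 7  →  {$r0:0, $r1:4, $r2:9, $r3:14, $r4:3, $r5:0}
[1] or   $r1, $r1, $r3  →  {$r0:0, $r1:14, $r2:9, $r3:14, $r4:3, $r5:0}
[2] beq  $r1, $r3, L5  →  {$r0:0, $r1:14, $r2:9, $r3:14, $r4:3, $r5:0}  ⟨branch taken⟩
[3] sub  $r3, $r2, $r2  →  {$r0:0, $r1:14, $r2:9, $r3:0, $r4:3, $r5:0}
[5] addi  $r0, $r5, 7  →  {$r0:0, $r1:14, $r2:9, $r3:0, $r4:3, $r5:0}
[6] bne  $r5, $r4, L8  →  {$r0:0, $r1:14, $r2:9, $r3:0, $r4:3, $r5:0}  ⟨branch taken⟩
[7] add  $r5, $r1, $r3  →  {$r0:0, $r1:14, $r2:9, $r3:0, $r4:3, $r5:14}
[8] slti  $r2, $r1, 3  →  {$r0:0, $r1:14, $r2:0, $r3:0, $r4:3, $r5:14}
[9] and  $r1, $r3, $r5  →  {$r0:0, $r1:0, $r2:0, $r3:0, $r4:3, $r5:14}
[10] slti  $r0, $r5, 15  →  {$r0:0, $r1:0, $r2:0, $r3:0, $r4:3, $r5:14}

14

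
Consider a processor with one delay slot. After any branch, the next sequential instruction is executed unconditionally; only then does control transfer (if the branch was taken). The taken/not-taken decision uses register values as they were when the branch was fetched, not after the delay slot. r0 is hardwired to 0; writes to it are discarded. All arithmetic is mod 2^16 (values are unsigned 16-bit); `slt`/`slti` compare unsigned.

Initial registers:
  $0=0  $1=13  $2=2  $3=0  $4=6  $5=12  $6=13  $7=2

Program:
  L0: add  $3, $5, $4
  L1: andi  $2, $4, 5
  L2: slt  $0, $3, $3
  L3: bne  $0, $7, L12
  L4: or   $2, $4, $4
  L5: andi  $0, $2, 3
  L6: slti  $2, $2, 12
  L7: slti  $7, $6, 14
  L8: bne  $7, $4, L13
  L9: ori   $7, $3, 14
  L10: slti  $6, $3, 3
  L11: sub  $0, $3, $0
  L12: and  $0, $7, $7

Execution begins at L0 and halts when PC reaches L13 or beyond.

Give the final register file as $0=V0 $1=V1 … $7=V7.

$0=0 $1=13 $2=6 $3=18 $4=6 $5=12 $6=13 $7=2

  step pc=0: add  $3, $5, $4  regs=(0,13,2,18,6,12,13,2)
  step pc=1: andi  $2, $4, 5  regs=(0,13,4,18,6,12,13,2)
  step pc=2: slt  $0, $3, $3  regs=(0,13,4,18,6,12,13,2)
  step pc=3: bne  $0, $7, L12  cond=T  regs=(0,13,4,18,6,12,13,2)
  step pc=4: or   $2, $4, $4  regs=(0,13,6,18,6,12,13,2)
  step pc=12: and  $0, $7, $7  regs=(0,13,6,18,6,12,13,2)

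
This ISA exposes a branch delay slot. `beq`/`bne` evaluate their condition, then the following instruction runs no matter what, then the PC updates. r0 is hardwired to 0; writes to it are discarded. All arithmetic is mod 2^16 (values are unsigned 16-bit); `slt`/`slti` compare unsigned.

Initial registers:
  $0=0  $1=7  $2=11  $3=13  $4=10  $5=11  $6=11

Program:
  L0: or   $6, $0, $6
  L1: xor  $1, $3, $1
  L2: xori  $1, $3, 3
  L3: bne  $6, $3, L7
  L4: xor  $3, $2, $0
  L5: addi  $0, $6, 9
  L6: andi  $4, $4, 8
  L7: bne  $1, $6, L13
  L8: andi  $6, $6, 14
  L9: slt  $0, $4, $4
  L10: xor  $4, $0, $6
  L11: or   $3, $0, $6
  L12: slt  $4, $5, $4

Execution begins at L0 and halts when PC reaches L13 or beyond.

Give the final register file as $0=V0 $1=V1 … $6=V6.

$0=0 $1=14 $2=11 $3=11 $4=10 $5=11 $6=10

PC=0  or   $6, $0, $6        | $0=0 $1=7 $2=11 $3=13 $4=10 $5=11 $6=11
PC=1  xor  $1, $3, $1        | $0=0 $1=10 $2=11 $3=13 $4=10 $5=11 $6=11
PC=2  xori  $1, $3, 3        | $0=0 $1=14 $2=11 $3=13 $4=10 $5=11 $6=11
PC=3  bne  $6, $3, L7        | $0=0 $1=14 $2=11 $3=13 $4=10 $5=11 $6=11  [TAKEN]
PC=4  xor  $3, $2, $0        | $0=0 $1=14 $2=11 $3=11 $4=10 $5=11 $6=11
PC=7  bne  $1, $6, L13       | $0=0 $1=14 $2=11 $3=11 $4=10 $5=11 $6=11  [TAKEN]
PC=8  andi  $6, $6, 14       | $0=0 $1=14 $2=11 $3=11 $4=10 $5=11 $6=10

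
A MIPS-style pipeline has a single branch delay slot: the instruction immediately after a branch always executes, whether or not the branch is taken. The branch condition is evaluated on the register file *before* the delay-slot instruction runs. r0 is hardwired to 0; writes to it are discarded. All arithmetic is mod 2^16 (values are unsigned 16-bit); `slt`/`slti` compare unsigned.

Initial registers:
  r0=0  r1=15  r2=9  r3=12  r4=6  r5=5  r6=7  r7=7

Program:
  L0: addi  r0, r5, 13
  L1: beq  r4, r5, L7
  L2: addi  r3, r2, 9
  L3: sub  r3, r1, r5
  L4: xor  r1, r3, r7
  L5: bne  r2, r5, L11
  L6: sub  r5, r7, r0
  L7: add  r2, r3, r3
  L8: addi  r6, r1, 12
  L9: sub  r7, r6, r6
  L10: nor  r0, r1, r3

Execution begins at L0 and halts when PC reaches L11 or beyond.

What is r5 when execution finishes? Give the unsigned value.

7

#0 addi  r0, r5, 13 ; 0/15/9/12/6/5/7/7
#1 beq  r4, r5, L7 ; 0/15/9/12/6/5/7/7 ; →fallthru
#2 addi  r3, r2, 9 ; 0/15/9/18/6/5/7/7
#3 sub  r3, r1, r5 ; 0/15/9/10/6/5/7/7
#4 xor  r1, r3, r7 ; 0/13/9/10/6/5/7/7
#5 bne  r2, r5, L11 ; 0/13/9/10/6/5/7/7 ; →target
#6 sub  r5, r7, r0 ; 0/13/9/10/6/7/7/7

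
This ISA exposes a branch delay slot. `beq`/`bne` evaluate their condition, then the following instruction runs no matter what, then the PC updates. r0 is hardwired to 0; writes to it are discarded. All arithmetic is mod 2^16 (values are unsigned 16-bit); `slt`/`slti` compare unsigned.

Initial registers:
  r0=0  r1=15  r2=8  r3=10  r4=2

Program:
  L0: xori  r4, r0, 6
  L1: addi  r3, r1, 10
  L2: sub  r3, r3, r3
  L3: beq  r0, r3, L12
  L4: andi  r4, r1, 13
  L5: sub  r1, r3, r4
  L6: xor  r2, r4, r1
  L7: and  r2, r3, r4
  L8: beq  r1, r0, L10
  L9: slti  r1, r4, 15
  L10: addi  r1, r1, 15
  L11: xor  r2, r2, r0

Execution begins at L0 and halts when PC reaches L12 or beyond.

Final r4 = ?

13

[0] xori  r4, r0, 6  →  {r0:0, r1:15, r2:8, r3:10, r4:6}
[1] addi  r3, r1, 10  →  {r0:0, r1:15, r2:8, r3:25, r4:6}
[2] sub  r3, r3, r3  →  {r0:0, r1:15, r2:8, r3:0, r4:6}
[3] beq  r0, r3, L12  →  {r0:0, r1:15, r2:8, r3:0, r4:6}  ⟨branch taken⟩
[4] andi  r4, r1, 13  →  {r0:0, r1:15, r2:8, r3:0, r4:13}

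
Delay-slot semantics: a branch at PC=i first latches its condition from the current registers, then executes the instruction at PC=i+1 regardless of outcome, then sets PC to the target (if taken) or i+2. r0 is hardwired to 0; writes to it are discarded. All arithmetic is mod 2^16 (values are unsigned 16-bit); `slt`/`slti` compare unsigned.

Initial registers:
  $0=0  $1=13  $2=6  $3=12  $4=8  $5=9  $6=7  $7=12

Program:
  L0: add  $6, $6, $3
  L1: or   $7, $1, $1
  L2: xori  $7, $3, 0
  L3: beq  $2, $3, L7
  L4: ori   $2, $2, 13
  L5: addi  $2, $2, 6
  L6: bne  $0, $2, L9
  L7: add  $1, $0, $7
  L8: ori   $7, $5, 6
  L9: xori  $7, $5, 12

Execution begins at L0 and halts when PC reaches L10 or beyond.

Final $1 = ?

PC=0  add  $6, $6, $3        | $0=0 $1=13 $2=6 $3=12 $4=8 $5=9 $6=19 $7=12
PC=1  or   $7, $1, $1        | $0=0 $1=13 $2=6 $3=12 $4=8 $5=9 $6=19 $7=13
PC=2  xori  $7, $3, 0        | $0=0 $1=13 $2=6 $3=12 $4=8 $5=9 $6=19 $7=12
PC=3  beq  $2, $3, L7        | $0=0 $1=13 $2=6 $3=12 $4=8 $5=9 $6=19 $7=12  [not taken]
PC=4  ori   $2, $2, 13       | $0=0 $1=13 $2=15 $3=12 $4=8 $5=9 $6=19 $7=12
PC=5  addi  $2, $2, 6        | $0=0 $1=13 $2=21 $3=12 $4=8 $5=9 $6=19 $7=12
PC=6  bne  $0, $2, L9        | $0=0 $1=13 $2=21 $3=12 $4=8 $5=9 $6=19 $7=12  [TAKEN]
PC=7  add  $1, $0, $7        | $0=0 $1=12 $2=21 $3=12 $4=8 $5=9 $6=19 $7=12
PC=9  xori  $7, $5, 12       | $0=0 $1=12 $2=21 $3=12 $4=8 $5=9 $6=19 $7=5

12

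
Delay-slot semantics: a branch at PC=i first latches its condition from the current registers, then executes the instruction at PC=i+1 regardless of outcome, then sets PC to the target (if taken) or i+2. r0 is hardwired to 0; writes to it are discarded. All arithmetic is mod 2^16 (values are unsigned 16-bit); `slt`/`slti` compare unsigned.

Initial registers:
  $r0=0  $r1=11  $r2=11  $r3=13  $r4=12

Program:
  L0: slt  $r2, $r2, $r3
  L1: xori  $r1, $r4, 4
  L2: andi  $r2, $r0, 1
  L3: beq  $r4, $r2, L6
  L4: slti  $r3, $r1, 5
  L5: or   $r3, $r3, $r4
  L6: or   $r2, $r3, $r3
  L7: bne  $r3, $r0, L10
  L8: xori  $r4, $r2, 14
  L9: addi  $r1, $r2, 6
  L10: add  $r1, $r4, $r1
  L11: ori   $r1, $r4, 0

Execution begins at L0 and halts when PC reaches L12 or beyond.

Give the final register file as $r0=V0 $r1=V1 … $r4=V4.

$r0=0 $r1=2 $r2=12 $r3=12 $r4=2

#0 slt  $r2, $r2, $r3 ; 0/11/1/13/12
#1 xori  $r1, $r4, 4 ; 0/8/1/13/12
#2 andi  $r2, $r0, 1 ; 0/8/0/13/12
#3 beq  $r4, $r2, L6 ; 0/8/0/13/12 ; →fallthru
#4 slti  $r3, $r1, 5 ; 0/8/0/0/12
#5 or   $r3, $r3, $r4 ; 0/8/0/12/12
#6 or   $r2, $r3, $r3 ; 0/8/12/12/12
#7 bne  $r3, $r0, L10 ; 0/8/12/12/12 ; →target
#8 xori  $r4, $r2, 14 ; 0/8/12/12/2
#10 add  $r1, $r4, $r1 ; 0/10/12/12/2
#11 ori   $r1, $r4, 0 ; 0/2/12/12/2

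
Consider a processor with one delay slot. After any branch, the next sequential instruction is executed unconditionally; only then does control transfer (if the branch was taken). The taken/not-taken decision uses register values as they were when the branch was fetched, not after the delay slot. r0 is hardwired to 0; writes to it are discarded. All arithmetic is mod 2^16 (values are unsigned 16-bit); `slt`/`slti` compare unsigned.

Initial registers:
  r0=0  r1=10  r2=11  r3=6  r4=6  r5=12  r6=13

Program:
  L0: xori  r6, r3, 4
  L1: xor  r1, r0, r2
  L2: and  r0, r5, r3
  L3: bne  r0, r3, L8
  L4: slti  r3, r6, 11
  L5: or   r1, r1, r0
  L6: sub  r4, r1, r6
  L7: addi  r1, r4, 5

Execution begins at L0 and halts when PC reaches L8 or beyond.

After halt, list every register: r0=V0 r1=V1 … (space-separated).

  step pc=0: xori  r6, r3, 4  regs=(0,10,11,6,6,12,2)
  step pc=1: xor  r1, r0, r2  regs=(0,11,11,6,6,12,2)
  step pc=2: and  r0, r5, r3  regs=(0,11,11,6,6,12,2)
  step pc=3: bne  r0, r3, L8  cond=T  regs=(0,11,11,6,6,12,2)
  step pc=4: slti  r3, r6, 11  regs=(0,11,11,1,6,12,2)

r0=0 r1=11 r2=11 r3=1 r4=6 r5=12 r6=2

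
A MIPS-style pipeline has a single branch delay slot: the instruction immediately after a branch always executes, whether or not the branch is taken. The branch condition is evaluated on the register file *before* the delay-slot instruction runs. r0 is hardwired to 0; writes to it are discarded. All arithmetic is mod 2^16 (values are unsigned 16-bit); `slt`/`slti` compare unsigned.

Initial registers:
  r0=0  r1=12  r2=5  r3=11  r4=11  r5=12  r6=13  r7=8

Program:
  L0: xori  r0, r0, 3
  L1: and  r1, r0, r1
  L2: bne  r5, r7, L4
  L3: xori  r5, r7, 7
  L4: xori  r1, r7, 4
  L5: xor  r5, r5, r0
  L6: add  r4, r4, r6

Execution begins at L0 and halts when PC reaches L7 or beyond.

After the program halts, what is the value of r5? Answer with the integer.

15

PC=0  xori  r0, r0, 3        | r0=0 r1=12 r2=5 r3=11 r4=11 r5=12 r6=13 r7=8
PC=1  and  r1, r0, r1        | r0=0 r1=0 r2=5 r3=11 r4=11 r5=12 r6=13 r7=8
PC=2  bne  r5, r7, L4        | r0=0 r1=0 r2=5 r3=11 r4=11 r5=12 r6=13 r7=8  [TAKEN]
PC=3  xori  r5, r7, 7        | r0=0 r1=0 r2=5 r3=11 r4=11 r5=15 r6=13 r7=8
PC=4  xori  r1, r7, 4        | r0=0 r1=12 r2=5 r3=11 r4=11 r5=15 r6=13 r7=8
PC=5  xor  r5, r5, r0        | r0=0 r1=12 r2=5 r3=11 r4=11 r5=15 r6=13 r7=8
PC=6  add  r4, r4, r6        | r0=0 r1=12 r2=5 r3=11 r4=24 r5=15 r6=13 r7=8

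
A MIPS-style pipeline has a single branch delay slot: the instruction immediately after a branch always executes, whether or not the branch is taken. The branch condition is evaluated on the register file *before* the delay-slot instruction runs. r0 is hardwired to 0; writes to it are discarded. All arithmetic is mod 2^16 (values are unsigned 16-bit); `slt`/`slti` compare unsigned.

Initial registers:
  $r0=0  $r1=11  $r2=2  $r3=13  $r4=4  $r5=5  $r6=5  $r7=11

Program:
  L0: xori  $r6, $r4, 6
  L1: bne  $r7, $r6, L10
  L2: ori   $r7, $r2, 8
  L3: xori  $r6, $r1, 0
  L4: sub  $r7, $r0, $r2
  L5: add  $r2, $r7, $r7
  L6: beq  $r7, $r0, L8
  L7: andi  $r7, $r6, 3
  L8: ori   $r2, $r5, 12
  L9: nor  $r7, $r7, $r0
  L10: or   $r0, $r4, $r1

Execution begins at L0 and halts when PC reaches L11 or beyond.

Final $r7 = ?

  step pc=0: xori  $r6, $r4, 6  regs=(0,11,2,13,4,5,2,11)
  step pc=1: bne  $r7, $r6, L10  cond=T  regs=(0,11,2,13,4,5,2,11)
  step pc=2: ori   $r7, $r2, 8  regs=(0,11,2,13,4,5,2,10)
  step pc=10: or   $r0, $r4, $r1  regs=(0,11,2,13,4,5,2,10)

10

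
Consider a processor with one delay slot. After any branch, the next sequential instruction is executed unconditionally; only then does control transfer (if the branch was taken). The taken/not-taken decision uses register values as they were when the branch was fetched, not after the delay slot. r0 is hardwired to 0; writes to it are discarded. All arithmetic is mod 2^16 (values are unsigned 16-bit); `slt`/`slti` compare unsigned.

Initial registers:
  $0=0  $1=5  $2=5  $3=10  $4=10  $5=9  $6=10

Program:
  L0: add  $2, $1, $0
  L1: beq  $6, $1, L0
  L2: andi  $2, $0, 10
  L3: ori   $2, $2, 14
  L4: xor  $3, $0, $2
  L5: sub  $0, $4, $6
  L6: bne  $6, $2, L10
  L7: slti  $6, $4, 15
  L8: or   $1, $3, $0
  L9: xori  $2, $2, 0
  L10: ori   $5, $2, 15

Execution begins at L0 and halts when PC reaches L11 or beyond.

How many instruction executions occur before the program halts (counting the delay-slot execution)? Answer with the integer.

9

  step pc=0: add  $2, $1, $0  regs=(0,5,5,10,10,9,10)
  step pc=1: beq  $6, $1, L0  cond=F  regs=(0,5,5,10,10,9,10)
  step pc=2: andi  $2, $0, 10  regs=(0,5,0,10,10,9,10)
  step pc=3: ori   $2, $2, 14  regs=(0,5,14,10,10,9,10)
  step pc=4: xor  $3, $0, $2  regs=(0,5,14,14,10,9,10)
  step pc=5: sub  $0, $4, $6  regs=(0,5,14,14,10,9,10)
  step pc=6: bne  $6, $2, L10  cond=T  regs=(0,5,14,14,10,9,10)
  step pc=7: slti  $6, $4, 15  regs=(0,5,14,14,10,9,1)
  step pc=10: ori   $5, $2, 15  regs=(0,5,14,14,10,15,1)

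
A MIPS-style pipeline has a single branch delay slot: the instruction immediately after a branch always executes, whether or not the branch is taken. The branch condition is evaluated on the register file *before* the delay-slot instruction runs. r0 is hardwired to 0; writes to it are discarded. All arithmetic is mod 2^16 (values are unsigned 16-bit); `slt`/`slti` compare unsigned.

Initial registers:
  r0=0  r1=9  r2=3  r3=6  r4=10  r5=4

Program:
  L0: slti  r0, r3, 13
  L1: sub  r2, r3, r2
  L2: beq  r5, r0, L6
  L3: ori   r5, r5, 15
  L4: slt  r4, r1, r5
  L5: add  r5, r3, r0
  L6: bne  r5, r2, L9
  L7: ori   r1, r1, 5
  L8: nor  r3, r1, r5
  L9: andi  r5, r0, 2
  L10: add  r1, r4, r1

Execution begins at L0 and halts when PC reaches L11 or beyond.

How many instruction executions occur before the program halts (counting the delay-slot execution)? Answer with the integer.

10

  step pc=0: slti  r0, r3, 13  regs=(0,9,3,6,10,4)
  step pc=1: sub  r2, r3, r2  regs=(0,9,3,6,10,4)
  step pc=2: beq  r5, r0, L6  cond=F  regs=(0,9,3,6,10,4)
  step pc=3: ori   r5, r5, 15  regs=(0,9,3,6,10,15)
  step pc=4: slt  r4, r1, r5  regs=(0,9,3,6,1,15)
  step pc=5: add  r5, r3, r0  regs=(0,9,3,6,1,6)
  step pc=6: bne  r5, r2, L9  cond=T  regs=(0,9,3,6,1,6)
  step pc=7: ori   r1, r1, 5  regs=(0,13,3,6,1,6)
  step pc=9: andi  r5, r0, 2  regs=(0,13,3,6,1,0)
  step pc=10: add  r1, r4, r1  regs=(0,14,3,6,1,0)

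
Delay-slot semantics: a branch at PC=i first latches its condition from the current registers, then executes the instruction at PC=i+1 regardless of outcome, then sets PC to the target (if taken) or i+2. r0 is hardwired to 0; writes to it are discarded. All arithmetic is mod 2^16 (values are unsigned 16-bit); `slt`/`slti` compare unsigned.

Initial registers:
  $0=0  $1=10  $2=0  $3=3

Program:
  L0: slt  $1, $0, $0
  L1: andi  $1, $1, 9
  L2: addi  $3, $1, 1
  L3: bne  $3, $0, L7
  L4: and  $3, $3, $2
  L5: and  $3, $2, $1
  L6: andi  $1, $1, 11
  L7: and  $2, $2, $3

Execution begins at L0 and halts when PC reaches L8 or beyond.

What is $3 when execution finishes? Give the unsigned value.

  step pc=0: slt  $1, $0, $0  regs=(0,0,0,3)
  step pc=1: andi  $1, $1, 9  regs=(0,0,0,3)
  step pc=2: addi  $3, $1, 1  regs=(0,0,0,1)
  step pc=3: bne  $3, $0, L7  cond=T  regs=(0,0,0,1)
  step pc=4: and  $3, $3, $2  regs=(0,0,0,0)
  step pc=7: and  $2, $2, $3  regs=(0,0,0,0)

0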